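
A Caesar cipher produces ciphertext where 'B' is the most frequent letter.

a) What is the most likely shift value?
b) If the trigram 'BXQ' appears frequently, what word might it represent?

Step 1: In English, 'E' is the most frequent letter (12.7%).
Step 2: The most frequent ciphertext letter is 'B' (position 1).
Step 3: Shift = (1 - 4) mod 26 = 23.
Step 4: Decrypt 'BXQ' by shifting back 23:
  B -> E
  X -> A
  Q -> T
Step 5: 'BXQ' decrypts to 'EAT'.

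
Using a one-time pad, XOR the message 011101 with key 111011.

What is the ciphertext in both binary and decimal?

Step 1: Write out the XOR operation bit by bit:
  Message: 011101
  Key:     111011
  XOR:     100110
Step 2: Convert to decimal: 100110 = 38.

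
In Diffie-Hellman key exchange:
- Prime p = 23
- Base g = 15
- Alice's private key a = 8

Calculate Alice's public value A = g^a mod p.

Step 1: A = g^a mod p = 15^8 mod 23.
  15^1 mod 23 = 15
  15^2 mod 23 = (15 * 15) mod 23 = 18
  15^3 mod 23 = (18 * 15) mod 23 = 17
  15^4 mod 23 = (17 * 15) mod 23 = 2
  15^5 mod 23 = (2 * 15) mod 23 = 7
  15^6 mod 23 = (7 * 15) mod 23 = 13
  15^7 mod 23 = (13 * 15) mod 23 = 11
  15^8 mod 23 = (11 * 15) mod 23 = 4
Result: A = 4.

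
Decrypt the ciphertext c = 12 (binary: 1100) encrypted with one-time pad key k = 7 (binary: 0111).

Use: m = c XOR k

Step 1: XOR ciphertext with key:
  Ciphertext: 1100
  Key:        0111
  XOR:        1011
Step 2: Plaintext = 1011 = 11 in decimal.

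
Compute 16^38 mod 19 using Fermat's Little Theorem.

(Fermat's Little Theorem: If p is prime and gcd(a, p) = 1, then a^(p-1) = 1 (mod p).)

Step 1: Since 19 is prime, by Fermat's Little Theorem: 16^18 = 1 (mod 19).
Step 2: Reduce exponent: 38 mod 18 = 2.
Step 3: So 16^38 = 16^2 (mod 19).
Step 4: 16^2 mod 19 = 9.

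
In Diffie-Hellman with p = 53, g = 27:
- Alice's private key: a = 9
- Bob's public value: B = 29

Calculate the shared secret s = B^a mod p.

Step 1: s = B^a mod p = 29^9 mod 53.
  29^1 mod 53 = 29
  29^2 mod 53 = (29 * 29) mod 53 = 46
  29^3 mod 53 = (46 * 29) mod 53 = 9
  29^4 mod 53 = (9 * 29) mod 53 = 49
  29^5 mod 53 = (49 * 29) mod 53 = 43
  29^6 mod 53 = (43 * 29) mod 53 = 28
  29^7 mod 53 = (28 * 29) mod 53 = 17
  29^8 mod 53 = (17 * 29) mod 53 = 16
  29^9 mod 53 = (16 * 29) mod 53 = 40
Result: shared secret = 40.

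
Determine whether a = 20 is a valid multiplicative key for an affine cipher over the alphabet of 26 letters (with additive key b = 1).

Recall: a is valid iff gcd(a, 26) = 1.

Step 1: Compute gcd(20, 26).
Step 2: gcd(20, 26) = 2.
Since gcd = 2 != 1, 20 shares a common factor with 26, so it cannot be used.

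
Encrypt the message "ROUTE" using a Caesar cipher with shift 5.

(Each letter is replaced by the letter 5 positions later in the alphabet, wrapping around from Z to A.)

Step 1: For each letter, shift forward by 5 positions (mod 26).
  R (position 17) -> position (17+5) mod 26 = 22 -> W
  O (position 14) -> position (14+5) mod 26 = 19 -> T
  U (position 20) -> position (20+5) mod 26 = 25 -> Z
  T (position 19) -> position (19+5) mod 26 = 24 -> Y
  E (position 4) -> position (4+5) mod 26 = 9 -> J
Result: WTZYJ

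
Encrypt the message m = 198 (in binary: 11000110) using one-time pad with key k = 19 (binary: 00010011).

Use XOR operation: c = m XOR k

Step 1: Write out the XOR operation bit by bit:
  Message: 11000110
  Key:     00010011
  XOR:     11010101
Step 2: Convert to decimal: 11010101 = 213.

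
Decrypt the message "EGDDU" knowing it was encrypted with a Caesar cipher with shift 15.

Step 1: Reverse the shift by subtracting 15 from each letter position.
  E (position 4) -> position (4-15) mod 26 = 15 -> P
  G (position 6) -> position (6-15) mod 26 = 17 -> R
  D (position 3) -> position (3-15) mod 26 = 14 -> O
  D (position 3) -> position (3-15) mod 26 = 14 -> O
  U (position 20) -> position (20-15) mod 26 = 5 -> F
Decrypted message: PROOF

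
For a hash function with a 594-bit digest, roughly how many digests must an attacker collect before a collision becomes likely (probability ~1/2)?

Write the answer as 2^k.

Step 1: The birthday paradox gives collision probability ~50% after sqrt(2^n) = 2^(n/2) hashes.
Step 2: For 594-bit output: 2^(594/2) = 2^297.
Step 3: Approximately 2^297 hash computations needed.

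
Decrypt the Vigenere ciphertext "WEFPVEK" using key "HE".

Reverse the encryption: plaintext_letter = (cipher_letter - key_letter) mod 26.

Step 1: Extend key: HEHEHEH
Step 2: Decrypt each letter (c - k) mod 26:
  W(22) - H(7) = (22-7) mod 26 = 15 = P
  E(4) - E(4) = (4-4) mod 26 = 0 = A
  F(5) - H(7) = (5-7) mod 26 = 24 = Y
  P(15) - E(4) = (15-4) mod 26 = 11 = L
  V(21) - H(7) = (21-7) mod 26 = 14 = O
  E(4) - E(4) = (4-4) mod 26 = 0 = A
  K(10) - H(7) = (10-7) mod 26 = 3 = D
Plaintext: PAYLOAD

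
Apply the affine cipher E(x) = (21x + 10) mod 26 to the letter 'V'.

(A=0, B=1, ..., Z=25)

Step 1: Convert 'V' to number: x = 21.
Step 2: E(21) = (21 * 21 + 10) mod 26 = 451 mod 26 = 9.
Step 3: Convert 9 back to letter: J.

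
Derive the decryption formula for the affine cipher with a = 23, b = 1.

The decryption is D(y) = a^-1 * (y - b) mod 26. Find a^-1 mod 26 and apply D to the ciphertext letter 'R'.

Step 1: Find a^-1, the modular inverse of 23 mod 26.
Step 2: We need 23 * a^-1 = 1 (mod 26).
Step 3: 23 * 17 = 391 = 15 * 26 + 1, so a^-1 = 17.
Step 4: D(y) = 17(y - 1) mod 26.
Step 5: Apply to 'R' (y = 17): D(17) = 17 * (17 - 1) mod 26 = 17 * 16 mod 26 = 12 -> 'M'.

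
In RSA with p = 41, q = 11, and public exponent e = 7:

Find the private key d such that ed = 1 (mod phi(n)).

Step 1: n = 41 * 11 = 451.
Step 2: phi(n) = 40 * 10 = 400.
Step 3: Find d such that 7 * d = 1 (mod 400).
Step 4: d = 7^(-1) mod 400 = 343.
Verification: 7 * 343 = 2401 = 6 * 400 + 1.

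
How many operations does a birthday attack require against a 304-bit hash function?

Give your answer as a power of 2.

Step 1: The birthday paradox gives collision probability ~50% after sqrt(2^n) = 2^(n/2) hashes.
Step 2: For 304-bit output: 2^(304/2) = 2^152.
Step 3: Approximately 2^152 hash computations needed.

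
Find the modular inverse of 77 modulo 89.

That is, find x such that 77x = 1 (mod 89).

Step 1: We need x such that 77 * x = 1 (mod 89).
Step 2: Using the extended Euclidean algorithm or trial:
  77 * 37 = 2849 = 32 * 89 + 1.
Step 3: Since 2849 mod 89 = 1, the inverse is x = 37.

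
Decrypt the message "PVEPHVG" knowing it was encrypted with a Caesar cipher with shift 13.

Step 1: Reverse the shift by subtracting 13 from each letter position.
  P (position 15) -> position (15-13) mod 26 = 2 -> C
  V (position 21) -> position (21-13) mod 26 = 8 -> I
  E (position 4) -> position (4-13) mod 26 = 17 -> R
  P (position 15) -> position (15-13) mod 26 = 2 -> C
  H (position 7) -> position (7-13) mod 26 = 20 -> U
  V (position 21) -> position (21-13) mod 26 = 8 -> I
  G (position 6) -> position (6-13) mod 26 = 19 -> T
Decrypted message: CIRCUIT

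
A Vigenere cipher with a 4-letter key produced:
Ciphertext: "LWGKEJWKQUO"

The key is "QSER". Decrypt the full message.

Step 1: Key 'QSER' has length 4. Extended key: QSERQSERQSE
Step 2: Decrypt each position:
  L(11) - Q(16) = 21 = V
  W(22) - S(18) = 4 = E
  G(6) - E(4) = 2 = C
  K(10) - R(17) = 19 = T
  E(4) - Q(16) = 14 = O
  J(9) - S(18) = 17 = R
  W(22) - E(4) = 18 = S
  K(10) - R(17) = 19 = T
  Q(16) - Q(16) = 0 = A
  U(20) - S(18) = 2 = C
  O(14) - E(4) = 10 = K
Plaintext: VECTORSTACK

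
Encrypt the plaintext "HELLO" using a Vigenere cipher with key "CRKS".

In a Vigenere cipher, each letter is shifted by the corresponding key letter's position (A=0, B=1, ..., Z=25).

Step 1: Repeat key to match plaintext length:
  Plaintext: HELLO
  Key:       CRKSC
Step 2: Encrypt each letter:
  H(7) + C(2) = (7+2) mod 26 = 9 = J
  E(4) + R(17) = (4+17) mod 26 = 21 = V
  L(11) + K(10) = (11+10) mod 26 = 21 = V
  L(11) + S(18) = (11+18) mod 26 = 3 = D
  O(14) + C(2) = (14+2) mod 26 = 16 = Q
Ciphertext: JVVDQ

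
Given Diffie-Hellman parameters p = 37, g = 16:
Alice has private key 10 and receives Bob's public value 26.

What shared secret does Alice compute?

Step 1: s = B^a mod p = 26^10 mod 37.
  26^1 mod 37 = 26
  26^2 mod 37 = (26 * 26) mod 37 = 10
  26^3 mod 37 = (10 * 26) mod 37 = 1
  26^4 mod 37 = (1 * 26) mod 37 = 26
  26^5 mod 37 = (26 * 26) mod 37 = 10
  26^6 mod 37 = (10 * 26) mod 37 = 1
  26^7 mod 37 = (1 * 26) mod 37 = 26
  26^8 mod 37 = (26 * 26) mod 37 = 10
  26^9 mod 37 = (10 * 26) mod 37 = 1
  26^10 mod 37 = (1 * 26) mod 37 = 26
Result: shared secret = 26.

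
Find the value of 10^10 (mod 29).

Step 1: Compute 10^10 mod 29 step by step, reducing modulo 29 at each step.
  10^1 mod 29 = 10
  10^2 mod 29 = (10 * 10) mod 29 = 13
  10^3 mod 29 = (13 * 10) mod 29 = 14
  10^4 mod 29 = (14 * 10) mod 29 = 24
  10^5 mod 29 = (24 * 10) mod 29 = 8
  10^6 mod 29 = (8 * 10) mod 29 = 22
  10^7 mod 29 = (22 * 10) mod 29 = 17
  10^8 mod 29 = (17 * 10) mod 29 = 25
  10^9 mod 29 = (25 * 10) mod 29 = 18
  10^10 mod 29 = (18 * 10) mod 29 = 6
Step 2: Result = 6.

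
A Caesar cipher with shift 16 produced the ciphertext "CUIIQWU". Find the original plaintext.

Step 1: Reverse the shift by subtracting 16 from each letter position.
  C (position 2) -> position (2-16) mod 26 = 12 -> M
  U (position 20) -> position (20-16) mod 26 = 4 -> E
  I (position 8) -> position (8-16) mod 26 = 18 -> S
  I (position 8) -> position (8-16) mod 26 = 18 -> S
  Q (position 16) -> position (16-16) mod 26 = 0 -> A
  W (position 22) -> position (22-16) mod 26 = 6 -> G
  U (position 20) -> position (20-16) mod 26 = 4 -> E
Decrypted message: MESSAGE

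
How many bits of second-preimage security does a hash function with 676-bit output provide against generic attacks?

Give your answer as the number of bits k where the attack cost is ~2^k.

Step 1: The hash has a 676-bit output.
Step 2: Second-preimage resistance means: given a specific input x, it should be infeasible to find a different y with h(y) = h(x).
With a 676-bit output, a generic search for a second preimage costs about 2^676 evaluations (each trial matches the fixed target with probability 2^-676).
Step 3: Security level = 676 bits.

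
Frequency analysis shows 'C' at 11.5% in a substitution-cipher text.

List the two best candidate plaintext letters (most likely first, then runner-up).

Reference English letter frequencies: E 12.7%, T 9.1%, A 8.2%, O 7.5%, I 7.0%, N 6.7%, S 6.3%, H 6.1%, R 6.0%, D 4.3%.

Step 1: Observed frequency of 'C' is 11.5%.
Step 2: Compute distances to each reference frequency and sort:
  E (12.7%): difference = 1.2% <-- BEST
  T (9.1%): difference = 2.4% <-- RUNNER-UP
  A (8.2%): difference = 3.3%
  O (7.5%): difference = 4.0%
  I (7.0%): difference = 4.5%
Step 3: Most likely is 'E' (12.7%, diff 1.2%); second most likely is 'T' (9.1%, diff 2.4%).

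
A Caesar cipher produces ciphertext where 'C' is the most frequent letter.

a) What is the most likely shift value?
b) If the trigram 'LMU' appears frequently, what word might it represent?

Step 1: In English, 'E' is the most frequent letter (12.7%).
Step 2: The most frequent ciphertext letter is 'C' (position 2).
Step 3: Shift = (2 - 4) mod 26 = 24.
Step 4: Decrypt 'LMU' by shifting back 24:
  L -> N
  M -> O
  U -> W
Step 5: 'LMU' decrypts to 'NOW'.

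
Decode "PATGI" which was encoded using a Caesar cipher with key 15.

Step 1: Reverse the shift by subtracting 15 from each letter position.
  P (position 15) -> position (15-15) mod 26 = 0 -> A
  A (position 0) -> position (0-15) mod 26 = 11 -> L
  T (position 19) -> position (19-15) mod 26 = 4 -> E
  G (position 6) -> position (6-15) mod 26 = 17 -> R
  I (position 8) -> position (8-15) mod 26 = 19 -> T
Decrypted message: ALERT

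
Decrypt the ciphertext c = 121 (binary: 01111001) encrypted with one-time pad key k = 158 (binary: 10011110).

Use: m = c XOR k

Step 1: XOR ciphertext with key:
  Ciphertext: 01111001
  Key:        10011110
  XOR:        11100111
Step 2: Plaintext = 11100111 = 231 in decimal.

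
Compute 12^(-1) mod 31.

Step 1: We need x such that 12 * x = 1 (mod 31).
Step 2: Using the extended Euclidean algorithm or trial:
  12 * 13 = 156 = 5 * 31 + 1.
Step 3: Since 156 mod 31 = 1, the inverse is x = 13.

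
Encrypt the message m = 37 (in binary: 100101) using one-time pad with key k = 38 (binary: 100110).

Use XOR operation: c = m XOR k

Step 1: Write out the XOR operation bit by bit:
  Message: 100101
  Key:     100110
  XOR:     000011
Step 2: Convert to decimal: 000011 = 3.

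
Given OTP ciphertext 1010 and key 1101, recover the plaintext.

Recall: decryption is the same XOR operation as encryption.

Step 1: XOR ciphertext with key:
  Ciphertext: 1010
  Key:        1101
  XOR:        0111
Step 2: Plaintext = 0111 = 7 in decimal.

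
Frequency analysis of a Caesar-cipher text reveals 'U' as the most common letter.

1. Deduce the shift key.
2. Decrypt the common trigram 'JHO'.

Step 1: In English, 'E' is the most frequent letter (12.7%).
Step 2: The most frequent ciphertext letter is 'U' (position 20).
Step 3: Shift = (20 - 4) mod 26 = 16.
Step 4: Decrypt 'JHO' by shifting back 16:
  J -> T
  H -> R
  O -> Y
Step 5: 'JHO' decrypts to 'TRY'.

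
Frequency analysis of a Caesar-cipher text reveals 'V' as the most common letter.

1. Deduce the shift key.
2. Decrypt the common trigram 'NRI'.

Step 1: In English, 'E' is the most frequent letter (12.7%).
Step 2: The most frequent ciphertext letter is 'V' (position 21).
Step 3: Shift = (21 - 4) mod 26 = 17.
Step 4: Decrypt 'NRI' by shifting back 17:
  N -> W
  R -> A
  I -> R
Step 5: 'NRI' decrypts to 'WAR'.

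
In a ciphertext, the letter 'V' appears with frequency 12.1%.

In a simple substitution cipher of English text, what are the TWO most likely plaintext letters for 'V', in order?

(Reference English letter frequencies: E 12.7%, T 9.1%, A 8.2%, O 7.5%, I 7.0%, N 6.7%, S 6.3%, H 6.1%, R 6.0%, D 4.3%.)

Step 1: Observed frequency of 'V' is 12.1%.
Step 2: Compute distances to each reference frequency and sort:
  E (12.7%): difference = 0.6% <-- BEST
  T (9.1%): difference = 3.0% <-- RUNNER-UP
  A (8.2%): difference = 3.9%
  O (7.5%): difference = 4.6%
  I (7.0%): difference = 5.1%
Step 3: Most likely is 'E' (12.7%, diff 0.6%); second most likely is 'T' (9.1%, diff 3.0%).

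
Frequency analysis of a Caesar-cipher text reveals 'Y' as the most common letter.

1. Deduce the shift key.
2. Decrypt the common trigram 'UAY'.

Step 1: In English, 'E' is the most frequent letter (12.7%).
Step 2: The most frequent ciphertext letter is 'Y' (position 24).
Step 3: Shift = (24 - 4) mod 26 = 20.
Step 4: Decrypt 'UAY' by shifting back 20:
  U -> A
  A -> G
  Y -> E
Step 5: 'UAY' decrypts to 'AGE'.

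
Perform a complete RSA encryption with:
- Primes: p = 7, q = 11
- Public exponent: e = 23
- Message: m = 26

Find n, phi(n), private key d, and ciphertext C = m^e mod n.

Step 1: n = 7 * 11 = 77.
Step 2: phi(n) = (7-1)(11-1) = 6 * 10 = 60.
Step 3: Find d = 23^(-1) mod 60 = 47.
  Verify: 23 * 47 = 1081 = 1 (mod 60).
Step 4: C = 26^23 mod 77 = 31.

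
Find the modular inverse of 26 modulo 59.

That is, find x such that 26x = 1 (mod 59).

Step 1: We need x such that 26 * x = 1 (mod 59).
Step 2: Using the extended Euclidean algorithm or trial:
  26 * 25 = 650 = 11 * 59 + 1.
Step 3: Since 650 mod 59 = 1, the inverse is x = 25.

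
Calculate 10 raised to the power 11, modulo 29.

Step 1: Compute 10^11 mod 29 step by step, reducing modulo 29 at each step.
  10^1 mod 29 = 10
  10^2 mod 29 = (10 * 10) mod 29 = 13
  10^3 mod 29 = (13 * 10) mod 29 = 14
  10^4 mod 29 = (14 * 10) mod 29 = 24
  10^5 mod 29 = (24 * 10) mod 29 = 8
  10^6 mod 29 = (8 * 10) mod 29 = 22
  10^7 mod 29 = (22 * 10) mod 29 = 17
  10^8 mod 29 = (17 * 10) mod 29 = 25
  10^9 mod 29 = (25 * 10) mod 29 = 18
  10^10 mod 29 = (18 * 10) mod 29 = 6
  10^11 mod 29 = (6 * 10) mod 29 = 2
Step 2: Result = 2.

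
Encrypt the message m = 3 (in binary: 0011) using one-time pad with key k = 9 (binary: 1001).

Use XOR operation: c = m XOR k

Step 1: Write out the XOR operation bit by bit:
  Message: 0011
  Key:     1001
  XOR:     1010
Step 2: Convert to decimal: 1010 = 10.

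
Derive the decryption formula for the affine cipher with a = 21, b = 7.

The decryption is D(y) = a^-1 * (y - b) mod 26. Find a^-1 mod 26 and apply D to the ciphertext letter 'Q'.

Step 1: Find a^-1, the modular inverse of 21 mod 26.
Step 2: We need 21 * a^-1 = 1 (mod 26).
Step 3: 21 * 5 = 105 = 4 * 26 + 1, so a^-1 = 5.
Step 4: D(y) = 5(y - 7) mod 26.
Step 5: Apply to 'Q' (y = 16): D(16) = 5 * (16 - 7) mod 26 = 5 * 9 mod 26 = 19 -> 'T'.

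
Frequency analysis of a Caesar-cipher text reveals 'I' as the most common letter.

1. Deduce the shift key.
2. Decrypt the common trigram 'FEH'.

Step 1: In English, 'E' is the most frequent letter (12.7%).
Step 2: The most frequent ciphertext letter is 'I' (position 8).
Step 3: Shift = (8 - 4) mod 26 = 4.
Step 4: Decrypt 'FEH' by shifting back 4:
  F -> B
  E -> A
  H -> D
Step 5: 'FEH' decrypts to 'BAD'.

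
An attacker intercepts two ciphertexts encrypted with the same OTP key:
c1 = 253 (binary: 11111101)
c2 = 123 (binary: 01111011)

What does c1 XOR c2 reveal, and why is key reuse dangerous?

Step 1: c1 XOR c2 = (m1 XOR k) XOR (m2 XOR k).
Step 2: By XOR associativity/commutativity: = m1 XOR m2 XOR k XOR k = m1 XOR m2.
Step 3: 11111101 XOR 01111011 = 10000110 = 134.
Step 4: The key cancels out! An attacker learns m1 XOR m2 = 134, revealing the relationship between plaintexts.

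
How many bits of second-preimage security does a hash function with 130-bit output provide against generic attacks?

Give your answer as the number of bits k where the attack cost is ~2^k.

Step 1: The hash has a 130-bit output.
Step 2: Second-preimage resistance means: given a specific input x, it should be infeasible to find a different y with h(y) = h(x).
With a 130-bit output, a generic search for a second preimage costs about 2^130 evaluations (each trial matches the fixed target with probability 2^-130).
Step 3: Security level = 130 bits.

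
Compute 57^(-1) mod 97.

Step 1: We need x such that 57 * x = 1 (mod 97).
Step 2: Using the extended Euclidean algorithm or trial:
  57 * 80 = 4560 = 47 * 97 + 1.
Step 3: Since 4560 mod 97 = 1, the inverse is x = 80.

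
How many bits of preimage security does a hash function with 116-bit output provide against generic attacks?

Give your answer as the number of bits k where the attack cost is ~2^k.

Step 1: The hash has a 116-bit output.
Step 2: Preimage resistance means: given a digest h(x), it should be infeasible to find any input that hashes to it.
With a 116-bit output there are 2^116 possible digests, so a generic brute-force preimage search costs about 2^116 evaluations.
Step 3: Security level = 116 bits.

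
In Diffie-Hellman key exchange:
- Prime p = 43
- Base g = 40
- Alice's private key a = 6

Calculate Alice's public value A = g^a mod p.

Step 1: A = g^a mod p = 40^6 mod 43.
  40^1 mod 43 = 40
  40^2 mod 43 = (40 * 40) mod 43 = 9
  40^3 mod 43 = (9 * 40) mod 43 = 16
  40^4 mod 43 = (16 * 40) mod 43 = 38
  40^5 mod 43 = (38 * 40) mod 43 = 15
  40^6 mod 43 = (15 * 40) mod 43 = 41
Result: A = 41.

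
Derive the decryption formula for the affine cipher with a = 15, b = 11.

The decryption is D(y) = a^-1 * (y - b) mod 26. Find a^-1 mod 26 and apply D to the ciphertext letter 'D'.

Step 1: Find a^-1, the modular inverse of 15 mod 26.
Step 2: We need 15 * a^-1 = 1 (mod 26).
Step 3: 15 * 7 = 105 = 4 * 26 + 1, so a^-1 = 7.
Step 4: D(y) = 7(y - 11) mod 26.
Step 5: Apply to 'D' (y = 3): D(3) = 7 * (3 - 11) mod 26 = 7 * -8 mod 26 = 22 -> 'W'.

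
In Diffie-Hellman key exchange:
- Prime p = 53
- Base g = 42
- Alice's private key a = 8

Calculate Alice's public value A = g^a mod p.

Step 1: A = g^a mod p = 42^8 mod 53.
  42^1 mod 53 = 42
  42^2 mod 53 = (42 * 42) mod 53 = 15
  42^3 mod 53 = (15 * 42) mod 53 = 47
  42^4 mod 53 = (47 * 42) mod 53 = 13
  42^5 mod 53 = (13 * 42) mod 53 = 16
  42^6 mod 53 = (16 * 42) mod 53 = 36
  42^7 mod 53 = (36 * 42) mod 53 = 28
  42^8 mod 53 = (28 * 42) mod 53 = 10
Result: A = 10.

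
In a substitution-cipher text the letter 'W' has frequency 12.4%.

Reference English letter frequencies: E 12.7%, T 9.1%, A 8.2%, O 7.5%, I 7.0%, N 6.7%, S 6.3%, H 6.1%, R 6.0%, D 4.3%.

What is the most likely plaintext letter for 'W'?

Step 1: The observed frequency is 12.4%.
Step 2: Compare with English frequencies:
  E: 12.7% (difference: 0.3%) <-- closest
  T: 9.1% (difference: 3.3%)
  A: 8.2% (difference: 4.2%)
  O: 7.5% (difference: 4.9%)
  I: 7.0% (difference: 5.4%)
  N: 6.7% (difference: 5.7%)
  S: 6.3% (difference: 6.1%)
  H: 6.1% (difference: 6.3%)
  R: 6.0% (difference: 6.4%)
  D: 4.3% (difference: 8.1%)
Step 3: 'W' most likely represents 'E' (frequency 12.7%).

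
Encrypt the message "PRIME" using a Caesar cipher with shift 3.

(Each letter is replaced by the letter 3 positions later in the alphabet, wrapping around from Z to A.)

Step 1: For each letter, shift forward by 3 positions (mod 26).
  P (position 15) -> position (15+3) mod 26 = 18 -> S
  R (position 17) -> position (17+3) mod 26 = 20 -> U
  I (position 8) -> position (8+3) mod 26 = 11 -> L
  M (position 12) -> position (12+3) mod 26 = 15 -> P
  E (position 4) -> position (4+3) mod 26 = 7 -> H
Result: SULPH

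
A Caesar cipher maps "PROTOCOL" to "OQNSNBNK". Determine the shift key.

Step 1: Compare first letters: P (position 15) -> O (position 14).
Step 2: Shift = (14 - 15) mod 26 = 25.
The shift value is 25.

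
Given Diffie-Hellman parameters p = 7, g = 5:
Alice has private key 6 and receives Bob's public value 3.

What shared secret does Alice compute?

Step 1: s = B^a mod p = 3^6 mod 7.
  3^1 mod 7 = 3
  3^2 mod 7 = (3 * 3) mod 7 = 2
  3^3 mod 7 = (2 * 3) mod 7 = 6
  3^4 mod 7 = (6 * 3) mod 7 = 4
  3^5 mod 7 = (4 * 3) mod 7 = 5
  3^6 mod 7 = (5 * 3) mod 7 = 1
Result: shared secret = 1.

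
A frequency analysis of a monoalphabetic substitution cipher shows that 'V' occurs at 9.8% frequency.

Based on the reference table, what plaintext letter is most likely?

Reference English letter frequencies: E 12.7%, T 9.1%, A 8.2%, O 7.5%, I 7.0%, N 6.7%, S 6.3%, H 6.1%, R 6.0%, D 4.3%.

Step 1: The observed frequency is 9.8%.
Step 2: Compare with English frequencies:
  E: 12.7% (difference: 2.9%)
  T: 9.1% (difference: 0.7%) <-- closest
  A: 8.2% (difference: 1.6%)
  O: 7.5% (difference: 2.3%)
  I: 7.0% (difference: 2.8%)
  N: 6.7% (difference: 3.1%)
  S: 6.3% (difference: 3.5%)
  H: 6.1% (difference: 3.7%)
  R: 6.0% (difference: 3.8%)
  D: 4.3% (difference: 5.5%)
Step 3: 'V' most likely represents 'T' (frequency 9.1%).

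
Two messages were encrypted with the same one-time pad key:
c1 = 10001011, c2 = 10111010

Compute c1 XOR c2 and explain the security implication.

Step 1: c1 XOR c2 = (m1 XOR k) XOR (m2 XOR k).
Step 2: By XOR associativity/commutativity: = m1 XOR m2 XOR k XOR k = m1 XOR m2.
Step 3: 10001011 XOR 10111010 = 00110001 = 49.
Step 4: The key cancels out! An attacker learns m1 XOR m2 = 49, revealing the relationship between plaintexts.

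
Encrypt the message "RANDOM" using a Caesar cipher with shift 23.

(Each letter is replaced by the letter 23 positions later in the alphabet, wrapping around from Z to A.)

Step 1: For each letter, shift forward by 23 positions (mod 26).
  R (position 17) -> position (17+23) mod 26 = 14 -> O
  A (position 0) -> position (0+23) mod 26 = 23 -> X
  N (position 13) -> position (13+23) mod 26 = 10 -> K
  D (position 3) -> position (3+23) mod 26 = 0 -> A
  O (position 14) -> position (14+23) mod 26 = 11 -> L
  M (position 12) -> position (12+23) mod 26 = 9 -> J
Result: OXKALJ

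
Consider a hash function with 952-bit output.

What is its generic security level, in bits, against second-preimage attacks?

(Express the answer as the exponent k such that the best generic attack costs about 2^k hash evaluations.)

Step 1: The hash has a 952-bit output.
Step 2: Second-preimage resistance means: given a specific input x, it should be infeasible to find a different y with h(y) = h(x).
With a 952-bit output, a generic search for a second preimage costs about 2^952 evaluations (each trial matches the fixed target with probability 2^-952).
Step 3: Security level = 952 bits.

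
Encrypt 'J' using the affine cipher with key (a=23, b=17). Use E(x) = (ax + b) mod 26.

Step 1: Convert 'J' to number: x = 9.
Step 2: E(9) = (23 * 9 + 17) mod 26 = 224 mod 26 = 16.
Step 3: Convert 16 back to letter: Q.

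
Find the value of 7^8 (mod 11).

Step 1: Compute 7^8 mod 11 step by step, reducing modulo 11 at each step.
  7^1 mod 11 = 7
  7^2 mod 11 = (7 * 7) mod 11 = 5
  7^3 mod 11 = (5 * 7) mod 11 = 2
  7^4 mod 11 = (2 * 7) mod 11 = 3
  7^5 mod 11 = (3 * 7) mod 11 = 10
  7^6 mod 11 = (10 * 7) mod 11 = 4
  7^7 mod 11 = (4 * 7) mod 11 = 6
  7^8 mod 11 = (6 * 7) mod 11 = 9
Step 2: Result = 9.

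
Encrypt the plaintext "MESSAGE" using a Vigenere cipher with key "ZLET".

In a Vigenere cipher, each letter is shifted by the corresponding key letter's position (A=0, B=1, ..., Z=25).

Step 1: Repeat key to match plaintext length:
  Plaintext: MESSAGE
  Key:       ZLETZLE
Step 2: Encrypt each letter:
  M(12) + Z(25) = (12+25) mod 26 = 11 = L
  E(4) + L(11) = (4+11) mod 26 = 15 = P
  S(18) + E(4) = (18+4) mod 26 = 22 = W
  S(18) + T(19) = (18+19) mod 26 = 11 = L
  A(0) + Z(25) = (0+25) mod 26 = 25 = Z
  G(6) + L(11) = (6+11) mod 26 = 17 = R
  E(4) + E(4) = (4+4) mod 26 = 8 = I
Ciphertext: LPWLZRI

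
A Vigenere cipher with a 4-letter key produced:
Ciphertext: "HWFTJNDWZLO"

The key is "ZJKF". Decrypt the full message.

Step 1: Key 'ZJKF' has length 4. Extended key: ZJKFZJKFZJK
Step 2: Decrypt each position:
  H(7) - Z(25) = 8 = I
  W(22) - J(9) = 13 = N
  F(5) - K(10) = 21 = V
  T(19) - F(5) = 14 = O
  J(9) - Z(25) = 10 = K
  N(13) - J(9) = 4 = E
  D(3) - K(10) = 19 = T
  W(22) - F(5) = 17 = R
  Z(25) - Z(25) = 0 = A
  L(11) - J(9) = 2 = C
  O(14) - K(10) = 4 = E
Plaintext: INVOKETRACE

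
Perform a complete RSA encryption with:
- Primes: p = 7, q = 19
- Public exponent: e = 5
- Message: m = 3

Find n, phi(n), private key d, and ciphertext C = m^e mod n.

Step 1: n = 7 * 19 = 133.
Step 2: phi(n) = (7-1)(19-1) = 6 * 18 = 108.
Step 3: Find d = 5^(-1) mod 108 = 65.
  Verify: 5 * 65 = 325 = 1 (mod 108).
Step 4: C = 3^5 mod 133 = 110.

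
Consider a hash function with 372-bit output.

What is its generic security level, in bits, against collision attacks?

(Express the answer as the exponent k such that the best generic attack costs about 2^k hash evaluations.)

Step 1: The hash has a 372-bit output.
Step 2: Collision resistance means it should be infeasible to find any x != y with h(x) = h(y).
By the birthday bound, a generic collision search succeeds after about sqrt(2^372) = 2^(372/2) = 2^186 evaluations.
Step 3: Security level = 186 bits.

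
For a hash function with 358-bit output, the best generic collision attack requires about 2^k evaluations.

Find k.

Step 1: The hash has a 358-bit output.
Step 2: Collision resistance means it should be infeasible to find any x != y with h(x) = h(y).
By the birthday bound, a generic collision search succeeds after about sqrt(2^358) = 2^(358/2) = 2^179 evaluations.
Step 3: Security level = 179 bits.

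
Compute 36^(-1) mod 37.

Step 1: We need x such that 36 * x = 1 (mod 37).
Step 2: Using the extended Euclidean algorithm or trial:
  36 * 36 = 1296 = 35 * 37 + 1.
Step 3: Since 1296 mod 37 = 1, the inverse is x = 36.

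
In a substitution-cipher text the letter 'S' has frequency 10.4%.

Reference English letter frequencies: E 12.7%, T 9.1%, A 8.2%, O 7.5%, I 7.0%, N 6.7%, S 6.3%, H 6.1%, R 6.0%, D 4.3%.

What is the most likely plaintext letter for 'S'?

Step 1: The observed frequency is 10.4%.
Step 2: Compare with English frequencies:
  E: 12.7% (difference: 2.3%)
  T: 9.1% (difference: 1.3%) <-- closest
  A: 8.2% (difference: 2.2%)
  O: 7.5% (difference: 2.9%)
  I: 7.0% (difference: 3.4%)
  N: 6.7% (difference: 3.7%)
  S: 6.3% (difference: 4.1%)
  H: 6.1% (difference: 4.3%)
  R: 6.0% (difference: 4.4%)
  D: 4.3% (difference: 6.1%)
Step 3: 'S' most likely represents 'T' (frequency 9.1%).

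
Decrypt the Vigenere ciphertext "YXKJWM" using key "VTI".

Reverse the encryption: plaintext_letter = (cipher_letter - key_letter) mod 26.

Step 1: Extend key: VTIVTI
Step 2: Decrypt each letter (c - k) mod 26:
  Y(24) - V(21) = (24-21) mod 26 = 3 = D
  X(23) - T(19) = (23-19) mod 26 = 4 = E
  K(10) - I(8) = (10-8) mod 26 = 2 = C
  J(9) - V(21) = (9-21) mod 26 = 14 = O
  W(22) - T(19) = (22-19) mod 26 = 3 = D
  M(12) - I(8) = (12-8) mod 26 = 4 = E
Plaintext: DECODE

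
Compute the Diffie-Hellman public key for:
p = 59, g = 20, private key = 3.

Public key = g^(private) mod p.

Step 1: A = g^a mod p = 20^3 mod 59.
  20^1 mod 59 = 20
  20^2 mod 59 = (20 * 20) mod 59 = 46
  20^3 mod 59 = (46 * 20) mod 59 = 35
Result: A = 35.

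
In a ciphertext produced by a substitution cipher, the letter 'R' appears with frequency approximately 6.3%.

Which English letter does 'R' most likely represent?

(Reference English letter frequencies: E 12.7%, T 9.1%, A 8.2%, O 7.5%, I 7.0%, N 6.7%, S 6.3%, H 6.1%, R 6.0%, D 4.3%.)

Step 1: The observed frequency is 6.3%.
Step 2: Compare with English frequencies:
  E: 12.7% (difference: 6.4%)
  T: 9.1% (difference: 2.8%)
  A: 8.2% (difference: 1.9%)
  O: 7.5% (difference: 1.2%)
  I: 7.0% (difference: 0.7%)
  N: 6.7% (difference: 0.4%)
  S: 6.3% (difference: 0.0%) <-- closest
  H: 6.1% (difference: 0.2%)
  R: 6.0% (difference: 0.3%)
  D: 4.3% (difference: 2.0%)
Step 3: 'R' most likely represents 'S' (frequency 6.3%).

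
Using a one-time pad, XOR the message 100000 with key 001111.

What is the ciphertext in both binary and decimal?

Step 1: Write out the XOR operation bit by bit:
  Message: 100000
  Key:     001111
  XOR:     101111
Step 2: Convert to decimal: 101111 = 47.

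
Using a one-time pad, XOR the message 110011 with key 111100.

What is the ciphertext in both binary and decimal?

Step 1: Write out the XOR operation bit by bit:
  Message: 110011
  Key:     111100
  XOR:     001111
Step 2: Convert to decimal: 001111 = 15.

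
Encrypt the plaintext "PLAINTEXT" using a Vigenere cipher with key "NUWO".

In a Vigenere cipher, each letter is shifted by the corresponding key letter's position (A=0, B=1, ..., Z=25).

Step 1: Repeat key to match plaintext length:
  Plaintext: PLAINTEXT
  Key:       NUWONUWON
Step 2: Encrypt each letter:
  P(15) + N(13) = (15+13) mod 26 = 2 = C
  L(11) + U(20) = (11+20) mod 26 = 5 = F
  A(0) + W(22) = (0+22) mod 26 = 22 = W
  I(8) + O(14) = (8+14) mod 26 = 22 = W
  N(13) + N(13) = (13+13) mod 26 = 0 = A
  T(19) + U(20) = (19+20) mod 26 = 13 = N
  E(4) + W(22) = (4+22) mod 26 = 0 = A
  X(23) + O(14) = (23+14) mod 26 = 11 = L
  T(19) + N(13) = (19+13) mod 26 = 6 = G
Ciphertext: CFWWANALG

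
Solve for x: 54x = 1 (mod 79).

Step 1: We need x such that 54 * x = 1 (mod 79).
Step 2: Using the extended Euclidean algorithm or trial:
  54 * 60 = 3240 = 41 * 79 + 1.
Step 3: Since 3240 mod 79 = 1, the inverse is x = 60.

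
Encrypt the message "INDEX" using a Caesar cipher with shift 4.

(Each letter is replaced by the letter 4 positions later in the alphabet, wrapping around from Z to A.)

Step 1: For each letter, shift forward by 4 positions (mod 26).
  I (position 8) -> position (8+4) mod 26 = 12 -> M
  N (position 13) -> position (13+4) mod 26 = 17 -> R
  D (position 3) -> position (3+4) mod 26 = 7 -> H
  E (position 4) -> position (4+4) mod 26 = 8 -> I
  X (position 23) -> position (23+4) mod 26 = 1 -> B
Result: MRHIB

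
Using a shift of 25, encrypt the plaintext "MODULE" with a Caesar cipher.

Step 1: For each letter, shift forward by 25 positions (mod 26).
  M (position 12) -> position (12+25) mod 26 = 11 -> L
  O (position 14) -> position (14+25) mod 26 = 13 -> N
  D (position 3) -> position (3+25) mod 26 = 2 -> C
  U (position 20) -> position (20+25) mod 26 = 19 -> T
  L (position 11) -> position (11+25) mod 26 = 10 -> K
  E (position 4) -> position (4+25) mod 26 = 3 -> D
Result: LNCTKD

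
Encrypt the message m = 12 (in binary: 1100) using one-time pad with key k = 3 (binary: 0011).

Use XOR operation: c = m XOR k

Step 1: Write out the XOR operation bit by bit:
  Message: 1100
  Key:     0011
  XOR:     1111
Step 2: Convert to decimal: 1111 = 15.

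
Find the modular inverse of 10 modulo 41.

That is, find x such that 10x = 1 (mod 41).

Step 1: We need x such that 10 * x = 1 (mod 41).
Step 2: Using the extended Euclidean algorithm or trial:
  10 * 37 = 370 = 9 * 41 + 1.
Step 3: Since 370 mod 41 = 1, the inverse is x = 37.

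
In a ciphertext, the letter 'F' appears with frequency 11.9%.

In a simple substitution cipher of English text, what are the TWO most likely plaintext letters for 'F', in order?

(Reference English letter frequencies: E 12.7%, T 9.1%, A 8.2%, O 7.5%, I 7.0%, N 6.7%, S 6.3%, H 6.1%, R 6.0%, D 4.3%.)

Step 1: Observed frequency of 'F' is 11.9%.
Step 2: Compute distances to each reference frequency and sort:
  E (12.7%): difference = 0.8% <-- BEST
  T (9.1%): difference = 2.8% <-- RUNNER-UP
  A (8.2%): difference = 3.7%
  O (7.5%): difference = 4.4%
  I (7.0%): difference = 4.9%
Step 3: Most likely is 'E' (12.7%, diff 0.8%); second most likely is 'T' (9.1%, diff 2.8%).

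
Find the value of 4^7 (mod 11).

Step 1: Compute 4^7 mod 11 step by step, reducing modulo 11 at each step.
  4^1 mod 11 = 4
  4^2 mod 11 = (4 * 4) mod 11 = 5
  4^3 mod 11 = (5 * 4) mod 11 = 9
  4^4 mod 11 = (9 * 4) mod 11 = 3
  4^5 mod 11 = (3 * 4) mod 11 = 1
  4^6 mod 11 = (1 * 4) mod 11 = 4
  4^7 mod 11 = (4 * 4) mod 11 = 5
Step 2: Result = 5.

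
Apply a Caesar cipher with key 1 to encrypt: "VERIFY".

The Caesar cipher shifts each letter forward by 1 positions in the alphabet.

Step 1: For each letter, shift forward by 1 positions (mod 26).
  V (position 21) -> position (21+1) mod 26 = 22 -> W
  E (position 4) -> position (4+1) mod 26 = 5 -> F
  R (position 17) -> position (17+1) mod 26 = 18 -> S
  I (position 8) -> position (8+1) mod 26 = 9 -> J
  F (position 5) -> position (5+1) mod 26 = 6 -> G
  Y (position 24) -> position (24+1) mod 26 = 25 -> Z
Result: WFSJGZ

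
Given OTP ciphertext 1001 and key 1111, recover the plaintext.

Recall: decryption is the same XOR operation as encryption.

Step 1: XOR ciphertext with key:
  Ciphertext: 1001
  Key:        1111
  XOR:        0110
Step 2: Plaintext = 0110 = 6 in decimal.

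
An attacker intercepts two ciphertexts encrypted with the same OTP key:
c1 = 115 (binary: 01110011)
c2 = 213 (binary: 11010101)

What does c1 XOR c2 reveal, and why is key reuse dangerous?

Step 1: c1 XOR c2 = (m1 XOR k) XOR (m2 XOR k).
Step 2: By XOR associativity/commutativity: = m1 XOR m2 XOR k XOR k = m1 XOR m2.
Step 3: 01110011 XOR 11010101 = 10100110 = 166.
Step 4: The key cancels out! An attacker learns m1 XOR m2 = 166, revealing the relationship between plaintexts.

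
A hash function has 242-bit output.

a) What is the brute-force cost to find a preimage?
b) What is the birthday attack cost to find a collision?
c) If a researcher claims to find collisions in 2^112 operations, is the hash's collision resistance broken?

Step 1: Preimage resistance requires brute-force of 2^242 operations.
Step 2: Collision resistance (birthday bound) = 2^(242/2) = 2^121.
Step 3: The claimed attack costs 2^112 operations.
Step 4: Since 2^112 < 2^121, the claimed attack beats the generic birthday bound, so collision resistance is broken.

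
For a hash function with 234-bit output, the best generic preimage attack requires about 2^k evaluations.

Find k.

Step 1: The hash has a 234-bit output.
Step 2: Preimage resistance means: given a digest h(x), it should be infeasible to find any input that hashes to it.
With a 234-bit output there are 2^234 possible digests, so a generic brute-force preimage search costs about 2^234 evaluations.
Step 3: Security level = 234 bits.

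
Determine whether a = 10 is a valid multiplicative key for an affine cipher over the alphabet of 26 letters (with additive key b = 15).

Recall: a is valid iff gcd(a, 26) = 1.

Step 1: Compute gcd(10, 26).
Step 2: gcd(10, 26) = 2.
Since gcd = 2 != 1, 10 shares a common factor with 26, so it cannot be used.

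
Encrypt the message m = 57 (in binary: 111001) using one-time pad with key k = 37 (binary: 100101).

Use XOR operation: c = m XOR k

Step 1: Write out the XOR operation bit by bit:
  Message: 111001
  Key:     100101
  XOR:     011100
Step 2: Convert to decimal: 011100 = 28.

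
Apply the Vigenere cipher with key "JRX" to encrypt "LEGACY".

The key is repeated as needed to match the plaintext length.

Step 1: Repeat key to match plaintext length:
  Plaintext: LEGACY
  Key:       JRXJRX
Step 2: Encrypt each letter:
  L(11) + J(9) = (11+9) mod 26 = 20 = U
  E(4) + R(17) = (4+17) mod 26 = 21 = V
  G(6) + X(23) = (6+23) mod 26 = 3 = D
  A(0) + J(9) = (0+9) mod 26 = 9 = J
  C(2) + R(17) = (2+17) mod 26 = 19 = T
  Y(24) + X(23) = (24+23) mod 26 = 21 = V
Ciphertext: UVDJTV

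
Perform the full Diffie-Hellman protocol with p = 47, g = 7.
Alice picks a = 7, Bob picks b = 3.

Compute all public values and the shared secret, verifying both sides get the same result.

Step 1: A = g^a mod p = 7^7 mod 47 = 9.
Step 2: B = g^b mod p = 7^3 mod 47 = 14.
Step 3: Alice computes s = B^a mod p = 14^7 mod 47 = 24.
Step 4: Bob computes s = A^b mod p = 9^3 mod 47 = 24.
Both sides agree: shared secret = 24.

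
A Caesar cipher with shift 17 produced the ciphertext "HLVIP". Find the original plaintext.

Step 1: Reverse the shift by subtracting 17 from each letter position.
  H (position 7) -> position (7-17) mod 26 = 16 -> Q
  L (position 11) -> position (11-17) mod 26 = 20 -> U
  V (position 21) -> position (21-17) mod 26 = 4 -> E
  I (position 8) -> position (8-17) mod 26 = 17 -> R
  P (position 15) -> position (15-17) mod 26 = 24 -> Y
Decrypted message: QUERY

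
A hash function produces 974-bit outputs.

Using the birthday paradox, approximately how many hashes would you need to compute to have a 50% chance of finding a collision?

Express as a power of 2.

Step 1: The birthday paradox gives collision probability ~50% after sqrt(2^n) = 2^(n/2) hashes.
Step 2: For 974-bit output: 2^(974/2) = 2^487.
Step 3: Approximately 2^487 hash computations needed.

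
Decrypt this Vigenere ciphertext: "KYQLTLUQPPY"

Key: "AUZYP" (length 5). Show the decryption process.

Step 1: Key 'AUZYP' has length 5. Extended key: AUZYPAUZYPA
Step 2: Decrypt each position:
  K(10) - A(0) = 10 = K
  Y(24) - U(20) = 4 = E
  Q(16) - Z(25) = 17 = R
  L(11) - Y(24) = 13 = N
  T(19) - P(15) = 4 = E
  L(11) - A(0) = 11 = L
  U(20) - U(20) = 0 = A
  Q(16) - Z(25) = 17 = R
  P(15) - Y(24) = 17 = R
  P(15) - P(15) = 0 = A
  Y(24) - A(0) = 24 = Y
Plaintext: KERNELARRAY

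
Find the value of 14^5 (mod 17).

Step 1: Compute 14^5 mod 17 step by step, reducing modulo 17 at each step.
  14^1 mod 17 = 14
  14^2 mod 17 = (14 * 14) mod 17 = 9
  14^3 mod 17 = (9 * 14) mod 17 = 7
  14^4 mod 17 = (7 * 14) mod 17 = 13
  14^5 mod 17 = (13 * 14) mod 17 = 12
Step 2: Result = 12.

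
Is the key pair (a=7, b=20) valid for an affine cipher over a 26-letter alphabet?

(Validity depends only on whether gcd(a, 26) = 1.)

Step 1: Compute gcd(7, 26).
Step 2: gcd(7, 26) = 1.
Since gcd = 1, 7 is coprime with 26, so it is a valid key.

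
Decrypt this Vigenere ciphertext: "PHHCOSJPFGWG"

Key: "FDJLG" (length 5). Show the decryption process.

Step 1: Key 'FDJLG' has length 5. Extended key: FDJLGFDJLGFD
Step 2: Decrypt each position:
  P(15) - F(5) = 10 = K
  H(7) - D(3) = 4 = E
  H(7) - J(9) = 24 = Y
  C(2) - L(11) = 17 = R
  O(14) - G(6) = 8 = I
  S(18) - F(5) = 13 = N
  J(9) - D(3) = 6 = G
  P(15) - J(9) = 6 = G
  F(5) - L(11) = 20 = U
  G(6) - G(6) = 0 = A
  W(22) - F(5) = 17 = R
  G(6) - D(3) = 3 = D
Plaintext: KEYRINGGUARD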